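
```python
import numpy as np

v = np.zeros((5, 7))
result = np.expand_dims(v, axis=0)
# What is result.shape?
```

(1, 5, 7)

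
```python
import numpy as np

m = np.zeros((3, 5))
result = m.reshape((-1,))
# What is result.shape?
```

(15,)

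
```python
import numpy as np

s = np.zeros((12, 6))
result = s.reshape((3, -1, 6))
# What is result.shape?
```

(3, 4, 6)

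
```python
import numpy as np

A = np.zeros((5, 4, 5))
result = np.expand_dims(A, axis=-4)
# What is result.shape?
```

(1, 5, 4, 5)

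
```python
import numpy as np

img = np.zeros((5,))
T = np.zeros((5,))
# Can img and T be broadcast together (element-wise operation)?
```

Yes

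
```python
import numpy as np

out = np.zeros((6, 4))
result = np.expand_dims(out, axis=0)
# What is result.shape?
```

(1, 6, 4)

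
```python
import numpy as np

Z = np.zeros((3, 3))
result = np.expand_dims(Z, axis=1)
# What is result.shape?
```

(3, 1, 3)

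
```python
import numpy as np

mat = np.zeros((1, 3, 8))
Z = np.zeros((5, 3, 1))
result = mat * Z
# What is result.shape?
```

(5, 3, 8)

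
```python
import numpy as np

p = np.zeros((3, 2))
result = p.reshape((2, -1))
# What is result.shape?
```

(2, 3)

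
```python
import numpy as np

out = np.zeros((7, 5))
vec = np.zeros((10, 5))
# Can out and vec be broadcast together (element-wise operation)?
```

No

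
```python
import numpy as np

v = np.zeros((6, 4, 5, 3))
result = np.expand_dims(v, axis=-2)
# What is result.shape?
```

(6, 4, 5, 1, 3)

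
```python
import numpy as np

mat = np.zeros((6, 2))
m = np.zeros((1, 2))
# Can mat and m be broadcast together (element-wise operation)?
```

Yes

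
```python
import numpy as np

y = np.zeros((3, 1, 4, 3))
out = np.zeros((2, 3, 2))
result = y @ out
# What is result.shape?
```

(3, 2, 4, 2)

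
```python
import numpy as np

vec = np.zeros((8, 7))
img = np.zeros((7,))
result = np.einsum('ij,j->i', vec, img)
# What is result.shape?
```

(8,)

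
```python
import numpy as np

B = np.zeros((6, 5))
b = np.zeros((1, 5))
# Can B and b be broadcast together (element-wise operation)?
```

Yes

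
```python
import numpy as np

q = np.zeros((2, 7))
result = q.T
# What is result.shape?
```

(7, 2)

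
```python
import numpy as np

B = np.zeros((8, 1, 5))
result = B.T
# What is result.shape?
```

(5, 1, 8)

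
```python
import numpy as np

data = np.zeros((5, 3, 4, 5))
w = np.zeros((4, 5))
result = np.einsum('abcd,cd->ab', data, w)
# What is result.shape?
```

(5, 3)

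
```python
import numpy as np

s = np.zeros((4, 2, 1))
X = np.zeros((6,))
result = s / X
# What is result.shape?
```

(4, 2, 6)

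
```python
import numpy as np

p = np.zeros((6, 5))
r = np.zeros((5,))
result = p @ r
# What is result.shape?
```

(6,)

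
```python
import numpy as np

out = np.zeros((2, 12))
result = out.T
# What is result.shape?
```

(12, 2)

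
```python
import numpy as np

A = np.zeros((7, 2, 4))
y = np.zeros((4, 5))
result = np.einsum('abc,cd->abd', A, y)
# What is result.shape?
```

(7, 2, 5)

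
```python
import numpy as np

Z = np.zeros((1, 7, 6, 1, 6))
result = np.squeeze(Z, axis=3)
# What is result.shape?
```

(1, 7, 6, 6)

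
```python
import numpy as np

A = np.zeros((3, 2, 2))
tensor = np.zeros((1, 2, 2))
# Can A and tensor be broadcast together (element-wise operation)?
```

Yes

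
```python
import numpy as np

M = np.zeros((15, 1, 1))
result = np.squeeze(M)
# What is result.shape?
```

(15,)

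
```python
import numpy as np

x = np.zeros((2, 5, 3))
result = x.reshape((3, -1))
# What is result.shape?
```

(3, 10)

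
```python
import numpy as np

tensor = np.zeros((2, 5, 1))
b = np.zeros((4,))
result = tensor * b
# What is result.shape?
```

(2, 5, 4)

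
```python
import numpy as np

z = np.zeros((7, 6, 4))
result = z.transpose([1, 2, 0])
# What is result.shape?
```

(6, 4, 7)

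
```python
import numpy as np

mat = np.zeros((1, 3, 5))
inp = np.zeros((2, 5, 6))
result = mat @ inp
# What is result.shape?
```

(2, 3, 6)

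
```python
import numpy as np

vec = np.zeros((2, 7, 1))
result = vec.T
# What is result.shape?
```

(1, 7, 2)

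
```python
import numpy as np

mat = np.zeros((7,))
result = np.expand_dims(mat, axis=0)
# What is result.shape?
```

(1, 7)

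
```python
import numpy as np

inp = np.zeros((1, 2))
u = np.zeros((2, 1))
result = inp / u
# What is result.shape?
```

(2, 2)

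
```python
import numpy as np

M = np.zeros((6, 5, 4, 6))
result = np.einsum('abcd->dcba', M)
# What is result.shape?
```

(6, 4, 5, 6)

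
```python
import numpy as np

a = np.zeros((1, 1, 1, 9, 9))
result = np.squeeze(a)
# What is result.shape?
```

(9, 9)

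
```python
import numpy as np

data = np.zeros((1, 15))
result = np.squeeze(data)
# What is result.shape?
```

(15,)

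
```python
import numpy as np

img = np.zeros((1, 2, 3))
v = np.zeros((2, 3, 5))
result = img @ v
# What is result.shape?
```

(2, 2, 5)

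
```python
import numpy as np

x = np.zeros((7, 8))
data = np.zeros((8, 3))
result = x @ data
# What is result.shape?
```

(7, 3)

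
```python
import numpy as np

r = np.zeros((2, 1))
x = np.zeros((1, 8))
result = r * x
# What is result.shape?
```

(2, 8)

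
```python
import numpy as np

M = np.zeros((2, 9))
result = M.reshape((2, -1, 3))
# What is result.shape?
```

(2, 3, 3)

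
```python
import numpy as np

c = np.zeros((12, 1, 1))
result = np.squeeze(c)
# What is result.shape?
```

(12,)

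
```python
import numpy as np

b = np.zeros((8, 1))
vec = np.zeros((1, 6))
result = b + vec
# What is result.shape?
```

(8, 6)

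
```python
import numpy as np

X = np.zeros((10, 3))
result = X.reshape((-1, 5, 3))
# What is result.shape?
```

(2, 5, 3)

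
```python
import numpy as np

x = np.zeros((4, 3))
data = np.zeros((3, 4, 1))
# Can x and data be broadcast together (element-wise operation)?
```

Yes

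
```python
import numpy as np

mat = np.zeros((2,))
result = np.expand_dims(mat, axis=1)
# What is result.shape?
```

(2, 1)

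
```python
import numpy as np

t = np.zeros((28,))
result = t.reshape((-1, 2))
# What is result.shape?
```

(14, 2)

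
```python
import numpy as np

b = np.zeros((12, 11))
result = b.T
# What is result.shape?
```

(11, 12)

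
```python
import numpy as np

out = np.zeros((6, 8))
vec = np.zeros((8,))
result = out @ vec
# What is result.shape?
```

(6,)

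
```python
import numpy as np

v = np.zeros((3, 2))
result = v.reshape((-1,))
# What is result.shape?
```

(6,)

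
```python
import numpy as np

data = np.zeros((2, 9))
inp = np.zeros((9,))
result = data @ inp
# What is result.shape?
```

(2,)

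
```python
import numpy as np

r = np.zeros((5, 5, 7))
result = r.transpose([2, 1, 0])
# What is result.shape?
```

(7, 5, 5)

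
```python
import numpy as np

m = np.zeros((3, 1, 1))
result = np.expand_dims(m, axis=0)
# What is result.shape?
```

(1, 3, 1, 1)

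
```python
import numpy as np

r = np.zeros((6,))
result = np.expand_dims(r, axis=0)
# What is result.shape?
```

(1, 6)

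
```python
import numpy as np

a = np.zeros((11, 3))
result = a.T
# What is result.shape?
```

(3, 11)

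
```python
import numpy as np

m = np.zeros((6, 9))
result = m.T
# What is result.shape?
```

(9, 6)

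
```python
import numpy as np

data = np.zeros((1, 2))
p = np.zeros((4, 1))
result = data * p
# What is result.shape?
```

(4, 2)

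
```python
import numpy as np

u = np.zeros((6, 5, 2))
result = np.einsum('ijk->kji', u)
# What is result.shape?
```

(2, 5, 6)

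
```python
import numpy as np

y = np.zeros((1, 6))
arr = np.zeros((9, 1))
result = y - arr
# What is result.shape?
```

(9, 6)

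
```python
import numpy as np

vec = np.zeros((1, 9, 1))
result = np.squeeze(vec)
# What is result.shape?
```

(9,)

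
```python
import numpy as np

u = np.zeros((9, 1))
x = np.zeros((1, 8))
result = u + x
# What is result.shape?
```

(9, 8)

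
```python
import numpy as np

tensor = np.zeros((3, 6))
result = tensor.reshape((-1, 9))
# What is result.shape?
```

(2, 9)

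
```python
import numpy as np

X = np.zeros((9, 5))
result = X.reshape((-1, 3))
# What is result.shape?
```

(15, 3)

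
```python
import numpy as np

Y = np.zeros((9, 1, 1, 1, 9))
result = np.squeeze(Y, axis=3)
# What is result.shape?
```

(9, 1, 1, 9)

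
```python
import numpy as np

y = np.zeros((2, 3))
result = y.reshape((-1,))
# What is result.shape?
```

(6,)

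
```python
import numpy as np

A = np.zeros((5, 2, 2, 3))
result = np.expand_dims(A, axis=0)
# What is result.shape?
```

(1, 5, 2, 2, 3)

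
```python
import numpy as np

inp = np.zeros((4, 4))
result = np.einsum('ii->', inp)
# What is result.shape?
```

()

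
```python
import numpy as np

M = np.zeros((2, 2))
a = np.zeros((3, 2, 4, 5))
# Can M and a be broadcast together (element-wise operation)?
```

No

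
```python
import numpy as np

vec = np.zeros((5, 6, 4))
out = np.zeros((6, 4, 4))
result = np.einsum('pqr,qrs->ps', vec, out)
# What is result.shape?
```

(5, 4)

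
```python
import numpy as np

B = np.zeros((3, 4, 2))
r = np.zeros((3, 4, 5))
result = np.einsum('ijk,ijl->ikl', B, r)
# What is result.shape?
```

(3, 2, 5)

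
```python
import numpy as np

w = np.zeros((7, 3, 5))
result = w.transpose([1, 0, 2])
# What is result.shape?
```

(3, 7, 5)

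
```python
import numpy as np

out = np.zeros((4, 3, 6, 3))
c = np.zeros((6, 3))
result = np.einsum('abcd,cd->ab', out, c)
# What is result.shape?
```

(4, 3)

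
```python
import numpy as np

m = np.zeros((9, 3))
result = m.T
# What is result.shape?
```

(3, 9)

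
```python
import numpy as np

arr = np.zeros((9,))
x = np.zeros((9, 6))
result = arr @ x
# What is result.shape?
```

(6,)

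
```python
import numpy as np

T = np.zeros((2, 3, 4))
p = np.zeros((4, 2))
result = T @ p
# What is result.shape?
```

(2, 3, 2)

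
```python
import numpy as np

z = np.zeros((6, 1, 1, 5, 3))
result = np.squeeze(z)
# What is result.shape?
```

(6, 5, 3)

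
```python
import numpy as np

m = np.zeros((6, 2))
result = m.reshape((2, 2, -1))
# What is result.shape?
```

(2, 2, 3)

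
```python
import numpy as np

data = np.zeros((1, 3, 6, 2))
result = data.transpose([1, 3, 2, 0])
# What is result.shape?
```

(3, 2, 6, 1)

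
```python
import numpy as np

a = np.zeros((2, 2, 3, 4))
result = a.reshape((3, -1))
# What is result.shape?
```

(3, 16)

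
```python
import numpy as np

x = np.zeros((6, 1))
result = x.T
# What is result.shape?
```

(1, 6)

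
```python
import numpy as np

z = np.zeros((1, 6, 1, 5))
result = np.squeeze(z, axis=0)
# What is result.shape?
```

(6, 1, 5)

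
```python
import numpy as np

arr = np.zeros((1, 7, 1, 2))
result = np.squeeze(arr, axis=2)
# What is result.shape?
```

(1, 7, 2)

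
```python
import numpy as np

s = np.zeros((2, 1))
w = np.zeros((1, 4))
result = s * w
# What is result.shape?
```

(2, 4)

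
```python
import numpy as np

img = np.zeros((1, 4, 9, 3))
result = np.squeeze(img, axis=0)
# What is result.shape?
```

(4, 9, 3)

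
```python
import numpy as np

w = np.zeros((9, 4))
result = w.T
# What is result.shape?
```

(4, 9)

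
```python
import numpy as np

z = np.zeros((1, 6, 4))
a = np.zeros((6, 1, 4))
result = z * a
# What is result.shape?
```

(6, 6, 4)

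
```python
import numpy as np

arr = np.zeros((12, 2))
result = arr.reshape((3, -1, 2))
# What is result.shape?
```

(3, 4, 2)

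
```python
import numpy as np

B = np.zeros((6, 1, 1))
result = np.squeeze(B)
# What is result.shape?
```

(6,)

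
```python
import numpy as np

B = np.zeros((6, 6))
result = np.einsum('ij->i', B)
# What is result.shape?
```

(6,)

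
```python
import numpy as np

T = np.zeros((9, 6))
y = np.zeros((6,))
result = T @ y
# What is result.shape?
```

(9,)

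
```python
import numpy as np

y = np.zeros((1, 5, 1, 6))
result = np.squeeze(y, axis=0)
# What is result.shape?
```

(5, 1, 6)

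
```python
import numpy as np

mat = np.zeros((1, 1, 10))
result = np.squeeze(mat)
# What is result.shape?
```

(10,)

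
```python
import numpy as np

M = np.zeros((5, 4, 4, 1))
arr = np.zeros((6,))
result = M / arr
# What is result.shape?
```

(5, 4, 4, 6)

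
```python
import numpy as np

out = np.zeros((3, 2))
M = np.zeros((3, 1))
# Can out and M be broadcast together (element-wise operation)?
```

Yes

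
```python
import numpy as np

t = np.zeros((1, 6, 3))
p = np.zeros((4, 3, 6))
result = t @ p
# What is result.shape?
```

(4, 6, 6)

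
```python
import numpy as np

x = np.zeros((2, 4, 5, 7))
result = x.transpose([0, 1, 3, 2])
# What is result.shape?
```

(2, 4, 7, 5)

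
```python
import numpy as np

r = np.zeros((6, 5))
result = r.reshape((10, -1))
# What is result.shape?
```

(10, 3)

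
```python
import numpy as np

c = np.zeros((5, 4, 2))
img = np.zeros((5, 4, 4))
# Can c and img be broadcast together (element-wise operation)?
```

No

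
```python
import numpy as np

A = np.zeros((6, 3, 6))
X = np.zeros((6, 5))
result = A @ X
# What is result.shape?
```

(6, 3, 5)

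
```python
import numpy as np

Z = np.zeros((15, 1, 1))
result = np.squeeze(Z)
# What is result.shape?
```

(15,)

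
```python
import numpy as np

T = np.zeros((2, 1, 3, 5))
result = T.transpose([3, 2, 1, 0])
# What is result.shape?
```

(5, 3, 1, 2)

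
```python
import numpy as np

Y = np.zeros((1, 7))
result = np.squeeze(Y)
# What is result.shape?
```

(7,)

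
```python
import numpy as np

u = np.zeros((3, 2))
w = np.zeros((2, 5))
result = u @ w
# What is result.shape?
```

(3, 5)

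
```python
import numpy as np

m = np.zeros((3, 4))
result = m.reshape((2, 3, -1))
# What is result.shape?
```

(2, 3, 2)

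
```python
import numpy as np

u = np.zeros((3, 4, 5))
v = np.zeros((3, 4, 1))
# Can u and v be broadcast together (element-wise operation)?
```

Yes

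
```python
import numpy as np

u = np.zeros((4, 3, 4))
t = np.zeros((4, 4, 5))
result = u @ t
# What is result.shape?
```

(4, 3, 5)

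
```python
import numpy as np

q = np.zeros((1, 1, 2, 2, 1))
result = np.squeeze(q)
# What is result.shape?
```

(2, 2)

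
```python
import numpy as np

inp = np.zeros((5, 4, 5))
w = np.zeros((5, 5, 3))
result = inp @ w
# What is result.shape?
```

(5, 4, 3)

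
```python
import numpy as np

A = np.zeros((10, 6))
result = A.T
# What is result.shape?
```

(6, 10)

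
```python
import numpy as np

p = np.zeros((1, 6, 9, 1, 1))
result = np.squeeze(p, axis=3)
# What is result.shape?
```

(1, 6, 9, 1)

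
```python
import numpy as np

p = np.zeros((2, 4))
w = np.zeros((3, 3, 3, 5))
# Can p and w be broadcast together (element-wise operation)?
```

No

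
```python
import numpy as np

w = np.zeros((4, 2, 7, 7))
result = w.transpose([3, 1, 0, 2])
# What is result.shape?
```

(7, 2, 4, 7)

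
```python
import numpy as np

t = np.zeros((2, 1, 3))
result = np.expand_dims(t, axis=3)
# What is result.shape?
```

(2, 1, 3, 1)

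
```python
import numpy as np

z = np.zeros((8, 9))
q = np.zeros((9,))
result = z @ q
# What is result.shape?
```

(8,)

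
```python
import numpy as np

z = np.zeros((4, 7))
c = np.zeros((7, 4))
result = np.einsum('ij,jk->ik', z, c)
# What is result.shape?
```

(4, 4)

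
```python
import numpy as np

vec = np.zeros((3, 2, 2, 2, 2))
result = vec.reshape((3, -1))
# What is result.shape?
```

(3, 16)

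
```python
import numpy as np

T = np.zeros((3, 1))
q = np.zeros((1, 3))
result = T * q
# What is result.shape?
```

(3, 3)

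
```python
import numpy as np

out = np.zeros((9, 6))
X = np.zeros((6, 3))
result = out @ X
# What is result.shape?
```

(9, 3)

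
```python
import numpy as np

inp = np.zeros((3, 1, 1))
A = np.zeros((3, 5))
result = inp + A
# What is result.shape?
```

(3, 3, 5)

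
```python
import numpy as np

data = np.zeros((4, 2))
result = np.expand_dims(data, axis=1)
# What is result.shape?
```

(4, 1, 2)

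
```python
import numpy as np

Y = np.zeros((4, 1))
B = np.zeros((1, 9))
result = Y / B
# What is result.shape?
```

(4, 9)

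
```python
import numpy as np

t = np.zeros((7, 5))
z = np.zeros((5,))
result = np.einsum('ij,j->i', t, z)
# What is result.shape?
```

(7,)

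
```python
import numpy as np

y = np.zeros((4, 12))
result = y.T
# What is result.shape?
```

(12, 4)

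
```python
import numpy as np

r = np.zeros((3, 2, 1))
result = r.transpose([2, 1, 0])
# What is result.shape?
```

(1, 2, 3)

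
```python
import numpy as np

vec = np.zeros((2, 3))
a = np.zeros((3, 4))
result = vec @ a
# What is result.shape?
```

(2, 4)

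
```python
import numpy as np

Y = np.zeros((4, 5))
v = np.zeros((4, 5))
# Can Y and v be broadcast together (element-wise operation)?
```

Yes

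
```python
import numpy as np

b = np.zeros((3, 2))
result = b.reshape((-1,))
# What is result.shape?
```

(6,)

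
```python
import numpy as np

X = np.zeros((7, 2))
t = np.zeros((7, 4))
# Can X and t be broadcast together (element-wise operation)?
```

No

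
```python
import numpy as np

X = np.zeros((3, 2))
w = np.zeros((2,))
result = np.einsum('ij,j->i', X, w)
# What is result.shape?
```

(3,)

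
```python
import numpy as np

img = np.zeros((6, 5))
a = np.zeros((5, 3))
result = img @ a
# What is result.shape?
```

(6, 3)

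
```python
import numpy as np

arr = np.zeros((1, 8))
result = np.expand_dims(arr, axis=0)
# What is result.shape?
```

(1, 1, 8)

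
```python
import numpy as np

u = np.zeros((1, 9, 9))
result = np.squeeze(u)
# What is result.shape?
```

(9, 9)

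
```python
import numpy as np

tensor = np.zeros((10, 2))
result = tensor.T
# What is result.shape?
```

(2, 10)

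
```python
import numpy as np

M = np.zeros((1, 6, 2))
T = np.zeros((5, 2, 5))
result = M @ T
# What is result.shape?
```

(5, 6, 5)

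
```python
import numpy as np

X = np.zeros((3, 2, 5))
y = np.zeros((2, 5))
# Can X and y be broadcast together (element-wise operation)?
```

Yes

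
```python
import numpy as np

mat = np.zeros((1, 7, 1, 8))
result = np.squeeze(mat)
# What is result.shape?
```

(7, 8)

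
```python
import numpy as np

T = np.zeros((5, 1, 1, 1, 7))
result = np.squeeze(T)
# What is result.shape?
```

(5, 7)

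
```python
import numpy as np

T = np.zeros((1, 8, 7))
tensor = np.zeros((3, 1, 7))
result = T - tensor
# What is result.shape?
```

(3, 8, 7)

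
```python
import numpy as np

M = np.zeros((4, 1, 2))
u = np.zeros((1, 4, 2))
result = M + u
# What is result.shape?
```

(4, 4, 2)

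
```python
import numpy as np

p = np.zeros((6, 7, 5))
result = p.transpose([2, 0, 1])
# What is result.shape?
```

(5, 6, 7)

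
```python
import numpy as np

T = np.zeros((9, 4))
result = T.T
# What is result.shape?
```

(4, 9)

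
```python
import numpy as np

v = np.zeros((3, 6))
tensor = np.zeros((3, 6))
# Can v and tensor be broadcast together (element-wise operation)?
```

Yes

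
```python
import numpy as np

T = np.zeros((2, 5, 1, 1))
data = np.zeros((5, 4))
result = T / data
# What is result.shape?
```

(2, 5, 5, 4)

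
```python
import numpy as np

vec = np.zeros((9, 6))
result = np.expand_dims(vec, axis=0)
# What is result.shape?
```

(1, 9, 6)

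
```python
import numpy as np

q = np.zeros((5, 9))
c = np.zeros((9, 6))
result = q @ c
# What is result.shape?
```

(5, 6)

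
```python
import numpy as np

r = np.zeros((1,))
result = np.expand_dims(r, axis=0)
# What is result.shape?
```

(1, 1)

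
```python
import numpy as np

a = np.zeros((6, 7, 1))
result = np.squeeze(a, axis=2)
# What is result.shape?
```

(6, 7)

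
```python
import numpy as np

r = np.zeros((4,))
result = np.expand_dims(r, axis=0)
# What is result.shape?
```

(1, 4)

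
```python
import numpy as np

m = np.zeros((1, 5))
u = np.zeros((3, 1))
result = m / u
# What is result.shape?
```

(3, 5)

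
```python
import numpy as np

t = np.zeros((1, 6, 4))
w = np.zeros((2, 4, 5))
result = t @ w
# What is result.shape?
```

(2, 6, 5)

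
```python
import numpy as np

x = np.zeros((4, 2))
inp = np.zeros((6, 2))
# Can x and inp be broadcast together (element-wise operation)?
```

No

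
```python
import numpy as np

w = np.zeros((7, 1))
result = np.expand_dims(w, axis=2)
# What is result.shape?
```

(7, 1, 1)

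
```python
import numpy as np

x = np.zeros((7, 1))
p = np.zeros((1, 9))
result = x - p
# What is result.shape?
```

(7, 9)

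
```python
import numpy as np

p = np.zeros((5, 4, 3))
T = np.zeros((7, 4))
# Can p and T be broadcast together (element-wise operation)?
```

No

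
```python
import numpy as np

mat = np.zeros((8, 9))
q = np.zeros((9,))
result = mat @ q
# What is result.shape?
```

(8,)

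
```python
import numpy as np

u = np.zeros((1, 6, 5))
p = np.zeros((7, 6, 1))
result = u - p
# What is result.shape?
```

(7, 6, 5)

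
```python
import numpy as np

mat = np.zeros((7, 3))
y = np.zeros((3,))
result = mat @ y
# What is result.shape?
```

(7,)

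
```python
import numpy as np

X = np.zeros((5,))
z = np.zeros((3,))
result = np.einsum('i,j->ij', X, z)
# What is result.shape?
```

(5, 3)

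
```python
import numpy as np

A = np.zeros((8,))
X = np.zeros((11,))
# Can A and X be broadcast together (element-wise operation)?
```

No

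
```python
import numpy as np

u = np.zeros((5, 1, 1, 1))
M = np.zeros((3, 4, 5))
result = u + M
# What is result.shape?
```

(5, 3, 4, 5)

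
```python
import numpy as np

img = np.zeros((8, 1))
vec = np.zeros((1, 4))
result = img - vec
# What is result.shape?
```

(8, 4)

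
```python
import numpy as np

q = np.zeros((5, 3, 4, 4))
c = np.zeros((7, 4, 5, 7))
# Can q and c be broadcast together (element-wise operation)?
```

No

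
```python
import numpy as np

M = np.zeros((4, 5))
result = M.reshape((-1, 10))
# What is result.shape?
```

(2, 10)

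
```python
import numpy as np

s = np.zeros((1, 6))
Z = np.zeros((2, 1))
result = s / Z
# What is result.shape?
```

(2, 6)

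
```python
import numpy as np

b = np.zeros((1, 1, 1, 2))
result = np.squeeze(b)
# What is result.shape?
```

(2,)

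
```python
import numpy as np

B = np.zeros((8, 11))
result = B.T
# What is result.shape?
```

(11, 8)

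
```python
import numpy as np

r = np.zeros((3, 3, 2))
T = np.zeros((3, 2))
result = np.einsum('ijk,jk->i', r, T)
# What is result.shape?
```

(3,)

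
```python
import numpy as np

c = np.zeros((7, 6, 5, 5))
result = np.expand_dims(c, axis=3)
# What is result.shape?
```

(7, 6, 5, 1, 5)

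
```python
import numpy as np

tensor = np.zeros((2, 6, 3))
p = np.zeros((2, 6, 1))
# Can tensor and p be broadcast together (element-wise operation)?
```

Yes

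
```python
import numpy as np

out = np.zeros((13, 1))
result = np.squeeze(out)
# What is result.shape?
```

(13,)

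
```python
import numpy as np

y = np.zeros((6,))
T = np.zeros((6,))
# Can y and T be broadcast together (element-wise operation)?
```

Yes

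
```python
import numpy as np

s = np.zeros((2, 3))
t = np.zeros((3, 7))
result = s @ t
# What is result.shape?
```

(2, 7)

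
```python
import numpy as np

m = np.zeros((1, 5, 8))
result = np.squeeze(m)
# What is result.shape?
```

(5, 8)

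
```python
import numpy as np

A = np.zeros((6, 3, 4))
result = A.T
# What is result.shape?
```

(4, 3, 6)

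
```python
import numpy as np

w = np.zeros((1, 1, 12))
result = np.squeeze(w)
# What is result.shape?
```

(12,)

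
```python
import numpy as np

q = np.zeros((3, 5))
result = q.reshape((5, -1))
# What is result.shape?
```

(5, 3)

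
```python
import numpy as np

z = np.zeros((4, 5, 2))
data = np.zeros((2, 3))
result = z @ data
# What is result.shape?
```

(4, 5, 3)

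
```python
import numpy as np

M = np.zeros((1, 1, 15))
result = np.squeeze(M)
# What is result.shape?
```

(15,)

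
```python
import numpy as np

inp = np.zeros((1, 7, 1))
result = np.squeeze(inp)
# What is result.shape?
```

(7,)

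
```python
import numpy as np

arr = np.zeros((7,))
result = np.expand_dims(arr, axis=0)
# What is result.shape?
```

(1, 7)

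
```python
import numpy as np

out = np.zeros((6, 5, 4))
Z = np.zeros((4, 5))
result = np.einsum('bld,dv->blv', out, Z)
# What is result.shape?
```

(6, 5, 5)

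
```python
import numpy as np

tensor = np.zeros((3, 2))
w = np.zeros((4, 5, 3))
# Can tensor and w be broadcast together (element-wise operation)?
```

No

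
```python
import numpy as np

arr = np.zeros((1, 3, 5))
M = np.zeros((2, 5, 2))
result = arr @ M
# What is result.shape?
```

(2, 3, 2)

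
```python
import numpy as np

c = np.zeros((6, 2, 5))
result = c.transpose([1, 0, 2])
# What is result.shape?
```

(2, 6, 5)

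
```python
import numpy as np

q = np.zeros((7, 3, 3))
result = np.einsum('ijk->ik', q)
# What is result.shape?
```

(7, 3)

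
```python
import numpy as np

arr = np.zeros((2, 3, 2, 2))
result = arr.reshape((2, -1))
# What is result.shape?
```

(2, 12)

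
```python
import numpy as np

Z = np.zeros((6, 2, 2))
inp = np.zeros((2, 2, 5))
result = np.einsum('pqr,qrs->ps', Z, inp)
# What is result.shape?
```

(6, 5)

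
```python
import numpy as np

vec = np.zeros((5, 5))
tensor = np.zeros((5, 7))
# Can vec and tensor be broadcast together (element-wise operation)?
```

No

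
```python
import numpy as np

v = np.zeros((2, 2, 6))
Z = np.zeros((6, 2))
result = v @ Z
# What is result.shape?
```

(2, 2, 2)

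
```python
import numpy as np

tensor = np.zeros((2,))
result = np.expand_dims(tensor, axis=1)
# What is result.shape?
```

(2, 1)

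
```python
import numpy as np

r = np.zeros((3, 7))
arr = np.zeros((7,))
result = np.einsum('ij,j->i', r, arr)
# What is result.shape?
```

(3,)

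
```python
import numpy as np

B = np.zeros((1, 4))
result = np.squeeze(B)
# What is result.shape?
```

(4,)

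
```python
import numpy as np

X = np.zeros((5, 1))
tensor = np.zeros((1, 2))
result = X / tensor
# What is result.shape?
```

(5, 2)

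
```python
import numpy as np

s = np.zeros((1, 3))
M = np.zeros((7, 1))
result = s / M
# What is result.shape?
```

(7, 3)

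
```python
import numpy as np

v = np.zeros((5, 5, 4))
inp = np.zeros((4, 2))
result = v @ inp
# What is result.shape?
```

(5, 5, 2)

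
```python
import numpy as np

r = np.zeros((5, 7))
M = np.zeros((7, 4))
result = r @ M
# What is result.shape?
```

(5, 4)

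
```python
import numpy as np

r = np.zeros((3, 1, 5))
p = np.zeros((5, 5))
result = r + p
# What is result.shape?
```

(3, 5, 5)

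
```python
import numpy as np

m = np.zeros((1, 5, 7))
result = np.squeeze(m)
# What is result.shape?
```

(5, 7)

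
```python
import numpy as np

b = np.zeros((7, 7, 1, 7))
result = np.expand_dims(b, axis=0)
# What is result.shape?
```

(1, 7, 7, 1, 7)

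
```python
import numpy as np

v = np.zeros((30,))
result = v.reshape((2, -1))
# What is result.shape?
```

(2, 15)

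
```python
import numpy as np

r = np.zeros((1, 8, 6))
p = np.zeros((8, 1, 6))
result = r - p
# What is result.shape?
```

(8, 8, 6)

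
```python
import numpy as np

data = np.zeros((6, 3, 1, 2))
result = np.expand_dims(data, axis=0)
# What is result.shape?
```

(1, 6, 3, 1, 2)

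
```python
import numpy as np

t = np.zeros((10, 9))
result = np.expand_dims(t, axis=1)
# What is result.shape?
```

(10, 1, 9)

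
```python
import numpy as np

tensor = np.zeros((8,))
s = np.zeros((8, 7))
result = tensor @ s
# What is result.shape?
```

(7,)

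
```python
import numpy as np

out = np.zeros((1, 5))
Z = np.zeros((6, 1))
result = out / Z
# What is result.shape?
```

(6, 5)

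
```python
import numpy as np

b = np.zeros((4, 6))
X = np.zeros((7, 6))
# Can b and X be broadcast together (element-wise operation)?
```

No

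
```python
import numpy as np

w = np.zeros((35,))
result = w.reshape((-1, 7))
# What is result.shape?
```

(5, 7)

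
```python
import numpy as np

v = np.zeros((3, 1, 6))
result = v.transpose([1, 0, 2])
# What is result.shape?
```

(1, 3, 6)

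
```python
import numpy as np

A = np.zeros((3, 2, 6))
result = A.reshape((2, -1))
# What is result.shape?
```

(2, 18)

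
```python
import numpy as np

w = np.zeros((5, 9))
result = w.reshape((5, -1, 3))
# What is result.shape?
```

(5, 3, 3)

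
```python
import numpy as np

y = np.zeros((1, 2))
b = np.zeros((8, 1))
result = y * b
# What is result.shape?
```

(8, 2)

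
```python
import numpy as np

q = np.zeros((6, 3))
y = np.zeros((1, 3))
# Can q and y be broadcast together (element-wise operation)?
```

Yes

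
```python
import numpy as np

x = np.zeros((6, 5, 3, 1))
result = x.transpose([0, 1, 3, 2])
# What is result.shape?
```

(6, 5, 1, 3)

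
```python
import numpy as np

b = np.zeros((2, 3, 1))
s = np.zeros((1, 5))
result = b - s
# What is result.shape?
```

(2, 3, 5)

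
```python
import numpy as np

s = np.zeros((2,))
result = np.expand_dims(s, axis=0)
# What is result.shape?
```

(1, 2)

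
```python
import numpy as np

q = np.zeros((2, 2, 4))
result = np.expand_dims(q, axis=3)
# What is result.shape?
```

(2, 2, 4, 1)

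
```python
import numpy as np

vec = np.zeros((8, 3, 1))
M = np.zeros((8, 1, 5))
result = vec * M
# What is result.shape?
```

(8, 3, 5)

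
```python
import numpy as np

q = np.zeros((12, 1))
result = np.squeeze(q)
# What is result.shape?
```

(12,)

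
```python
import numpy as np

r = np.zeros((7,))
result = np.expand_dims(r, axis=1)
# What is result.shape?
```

(7, 1)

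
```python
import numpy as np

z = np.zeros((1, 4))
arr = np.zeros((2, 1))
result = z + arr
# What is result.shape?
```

(2, 4)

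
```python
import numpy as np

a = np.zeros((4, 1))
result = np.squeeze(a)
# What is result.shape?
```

(4,)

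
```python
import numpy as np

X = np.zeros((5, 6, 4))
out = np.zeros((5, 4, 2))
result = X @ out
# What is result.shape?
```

(5, 6, 2)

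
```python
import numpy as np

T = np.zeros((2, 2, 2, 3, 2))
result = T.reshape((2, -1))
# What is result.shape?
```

(2, 24)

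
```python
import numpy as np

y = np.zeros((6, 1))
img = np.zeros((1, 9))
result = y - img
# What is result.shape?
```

(6, 9)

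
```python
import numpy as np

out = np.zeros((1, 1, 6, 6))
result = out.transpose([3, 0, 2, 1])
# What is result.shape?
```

(6, 1, 6, 1)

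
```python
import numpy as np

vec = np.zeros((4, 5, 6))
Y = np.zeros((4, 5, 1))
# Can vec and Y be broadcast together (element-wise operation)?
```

Yes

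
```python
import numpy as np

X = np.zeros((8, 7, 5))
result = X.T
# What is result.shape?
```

(5, 7, 8)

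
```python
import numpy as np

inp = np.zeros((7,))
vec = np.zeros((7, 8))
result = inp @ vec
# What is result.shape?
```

(8,)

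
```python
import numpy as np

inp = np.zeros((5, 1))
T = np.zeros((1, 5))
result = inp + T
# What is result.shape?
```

(5, 5)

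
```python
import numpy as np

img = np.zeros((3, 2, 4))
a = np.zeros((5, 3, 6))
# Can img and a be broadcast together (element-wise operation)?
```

No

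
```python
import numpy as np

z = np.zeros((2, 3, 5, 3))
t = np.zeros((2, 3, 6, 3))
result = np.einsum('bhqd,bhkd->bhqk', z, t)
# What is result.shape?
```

(2, 3, 5, 6)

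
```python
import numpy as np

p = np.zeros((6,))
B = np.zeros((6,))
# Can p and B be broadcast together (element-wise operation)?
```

Yes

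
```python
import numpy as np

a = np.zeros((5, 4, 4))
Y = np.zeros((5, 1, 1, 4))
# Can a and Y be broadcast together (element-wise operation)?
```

Yes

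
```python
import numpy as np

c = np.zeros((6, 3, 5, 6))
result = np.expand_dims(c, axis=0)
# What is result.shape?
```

(1, 6, 3, 5, 6)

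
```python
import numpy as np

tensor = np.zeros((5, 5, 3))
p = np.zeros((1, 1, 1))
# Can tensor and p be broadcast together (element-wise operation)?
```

Yes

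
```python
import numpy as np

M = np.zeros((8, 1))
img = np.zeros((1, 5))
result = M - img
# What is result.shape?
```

(8, 5)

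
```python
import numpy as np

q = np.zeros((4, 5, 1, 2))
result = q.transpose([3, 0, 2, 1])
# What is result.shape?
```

(2, 4, 1, 5)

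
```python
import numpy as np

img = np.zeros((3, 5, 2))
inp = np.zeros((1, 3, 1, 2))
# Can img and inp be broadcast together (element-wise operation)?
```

Yes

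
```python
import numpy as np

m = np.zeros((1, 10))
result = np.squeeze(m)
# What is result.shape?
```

(10,)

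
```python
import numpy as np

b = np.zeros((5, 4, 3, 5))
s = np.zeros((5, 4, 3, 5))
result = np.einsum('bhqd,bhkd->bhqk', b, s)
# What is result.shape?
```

(5, 4, 3, 3)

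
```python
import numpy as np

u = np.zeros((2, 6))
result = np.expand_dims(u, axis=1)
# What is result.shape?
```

(2, 1, 6)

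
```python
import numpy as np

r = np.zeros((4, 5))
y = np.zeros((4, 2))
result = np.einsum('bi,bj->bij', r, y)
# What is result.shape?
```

(4, 5, 2)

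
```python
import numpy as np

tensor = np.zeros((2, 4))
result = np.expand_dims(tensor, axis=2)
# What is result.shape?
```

(2, 4, 1)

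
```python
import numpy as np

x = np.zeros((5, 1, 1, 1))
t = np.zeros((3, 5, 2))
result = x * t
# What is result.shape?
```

(5, 3, 5, 2)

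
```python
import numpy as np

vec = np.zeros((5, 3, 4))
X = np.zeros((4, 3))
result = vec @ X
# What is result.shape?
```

(5, 3, 3)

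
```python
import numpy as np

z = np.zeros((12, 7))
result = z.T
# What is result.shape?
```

(7, 12)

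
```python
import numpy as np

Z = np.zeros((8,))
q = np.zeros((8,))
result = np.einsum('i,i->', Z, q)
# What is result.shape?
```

()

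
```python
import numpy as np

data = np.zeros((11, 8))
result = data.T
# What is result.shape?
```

(8, 11)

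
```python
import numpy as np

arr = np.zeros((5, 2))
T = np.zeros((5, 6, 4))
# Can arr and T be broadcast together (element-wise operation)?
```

No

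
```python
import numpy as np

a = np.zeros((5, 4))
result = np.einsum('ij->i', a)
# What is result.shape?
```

(5,)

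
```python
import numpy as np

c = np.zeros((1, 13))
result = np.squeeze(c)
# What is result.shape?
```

(13,)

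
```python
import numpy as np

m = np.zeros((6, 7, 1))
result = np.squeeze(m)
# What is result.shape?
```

(6, 7)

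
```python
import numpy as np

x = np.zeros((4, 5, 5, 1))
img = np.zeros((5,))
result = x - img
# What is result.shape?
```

(4, 5, 5, 5)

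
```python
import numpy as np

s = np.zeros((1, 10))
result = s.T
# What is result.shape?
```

(10, 1)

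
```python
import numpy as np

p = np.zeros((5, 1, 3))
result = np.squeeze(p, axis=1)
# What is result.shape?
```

(5, 3)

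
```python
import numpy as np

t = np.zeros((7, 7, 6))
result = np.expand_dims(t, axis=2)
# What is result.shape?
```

(7, 7, 1, 6)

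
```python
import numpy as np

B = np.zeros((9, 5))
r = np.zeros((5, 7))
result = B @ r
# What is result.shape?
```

(9, 7)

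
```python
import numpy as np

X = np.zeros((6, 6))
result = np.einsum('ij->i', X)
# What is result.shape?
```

(6,)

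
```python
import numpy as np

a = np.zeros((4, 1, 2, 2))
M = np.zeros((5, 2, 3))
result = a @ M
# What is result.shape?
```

(4, 5, 2, 3)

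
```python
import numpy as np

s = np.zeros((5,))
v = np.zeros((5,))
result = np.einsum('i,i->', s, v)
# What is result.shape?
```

()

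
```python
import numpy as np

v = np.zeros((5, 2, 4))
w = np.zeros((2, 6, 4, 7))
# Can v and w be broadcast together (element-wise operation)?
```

No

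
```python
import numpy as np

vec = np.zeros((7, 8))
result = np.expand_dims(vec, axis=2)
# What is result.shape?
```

(7, 8, 1)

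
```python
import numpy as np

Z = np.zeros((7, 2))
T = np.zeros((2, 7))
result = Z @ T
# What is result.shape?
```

(7, 7)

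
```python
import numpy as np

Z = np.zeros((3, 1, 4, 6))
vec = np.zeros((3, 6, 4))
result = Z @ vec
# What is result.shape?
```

(3, 3, 4, 4)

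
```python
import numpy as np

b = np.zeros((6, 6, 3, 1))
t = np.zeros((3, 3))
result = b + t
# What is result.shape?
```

(6, 6, 3, 3)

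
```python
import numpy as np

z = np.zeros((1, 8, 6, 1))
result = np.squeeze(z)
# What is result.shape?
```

(8, 6)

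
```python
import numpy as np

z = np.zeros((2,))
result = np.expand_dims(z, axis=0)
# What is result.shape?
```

(1, 2)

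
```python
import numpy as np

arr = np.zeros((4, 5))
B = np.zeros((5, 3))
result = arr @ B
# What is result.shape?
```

(4, 3)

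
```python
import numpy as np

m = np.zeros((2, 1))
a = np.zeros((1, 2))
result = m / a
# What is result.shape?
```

(2, 2)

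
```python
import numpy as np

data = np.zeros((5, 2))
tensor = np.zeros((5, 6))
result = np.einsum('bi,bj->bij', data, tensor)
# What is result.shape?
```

(5, 2, 6)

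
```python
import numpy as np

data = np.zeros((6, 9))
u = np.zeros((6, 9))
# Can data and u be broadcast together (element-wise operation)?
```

Yes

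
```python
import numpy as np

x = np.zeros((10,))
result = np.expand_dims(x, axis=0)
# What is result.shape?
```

(1, 10)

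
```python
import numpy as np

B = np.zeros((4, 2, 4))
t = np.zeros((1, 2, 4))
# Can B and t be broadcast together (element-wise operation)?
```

Yes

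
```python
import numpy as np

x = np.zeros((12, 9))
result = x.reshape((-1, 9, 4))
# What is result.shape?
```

(3, 9, 4)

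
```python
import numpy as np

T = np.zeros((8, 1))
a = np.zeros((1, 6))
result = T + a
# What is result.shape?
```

(8, 6)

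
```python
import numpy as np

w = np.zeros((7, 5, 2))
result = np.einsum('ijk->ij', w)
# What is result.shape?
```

(7, 5)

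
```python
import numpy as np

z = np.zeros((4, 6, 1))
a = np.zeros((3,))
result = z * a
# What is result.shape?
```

(4, 6, 3)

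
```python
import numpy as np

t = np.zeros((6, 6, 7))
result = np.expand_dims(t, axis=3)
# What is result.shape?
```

(6, 6, 7, 1)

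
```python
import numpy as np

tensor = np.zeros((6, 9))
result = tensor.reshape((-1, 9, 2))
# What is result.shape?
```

(3, 9, 2)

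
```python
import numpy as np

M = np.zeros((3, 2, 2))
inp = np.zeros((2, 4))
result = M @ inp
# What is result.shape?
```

(3, 2, 4)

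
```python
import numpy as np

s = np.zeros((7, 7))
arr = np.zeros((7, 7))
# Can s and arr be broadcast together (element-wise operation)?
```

Yes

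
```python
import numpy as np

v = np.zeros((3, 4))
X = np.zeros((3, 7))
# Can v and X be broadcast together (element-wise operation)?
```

No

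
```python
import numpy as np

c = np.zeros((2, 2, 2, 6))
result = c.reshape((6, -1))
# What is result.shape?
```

(6, 8)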